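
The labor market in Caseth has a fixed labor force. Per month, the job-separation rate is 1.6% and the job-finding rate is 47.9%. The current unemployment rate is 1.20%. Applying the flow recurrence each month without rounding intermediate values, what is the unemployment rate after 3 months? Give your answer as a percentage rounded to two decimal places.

Unemployment rate after three months ≈ 2.97%.

With a fixed labor force, u_{t+1} = u_t + s·(1−u_t) − f·u_t = u_t·(1−s−f) + s.
Here 1−s−f = 0.505 and s = 0.016.
u_1 = 0.012000 × 0.505 + 0.016 = 0.022060.
u_2 = 0.022060 × 0.505 + 0.016 = 0.027140.
u_3 = 0.027140 × 0.505 + 0.016 = 0.029706.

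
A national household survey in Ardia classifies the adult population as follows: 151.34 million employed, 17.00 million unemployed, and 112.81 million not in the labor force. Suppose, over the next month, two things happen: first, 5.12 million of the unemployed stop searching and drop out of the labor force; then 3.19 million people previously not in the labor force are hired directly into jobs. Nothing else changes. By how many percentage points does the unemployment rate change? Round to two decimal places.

The unemployment rate changes by −2.96 percentage points.

Initially, labor force = 151.34 + 17.00 = 168.34 million, so u = 17.00/168.34 = 10.10%.
After the first change, unemployed and labor force both fall by 5.12 → E = 151.34, U = 11.88, labor force = 163.22 million.
After the second change, employed and labor force both rise by 3.19; unemployed unchanged → E = 154.53, U = 11.88, labor force = 166.41 million.
New unemployment rate = 11.88 / 166.41 = 7.14%.
Change = 7.14% − 10.10% = −2.96 percentage points.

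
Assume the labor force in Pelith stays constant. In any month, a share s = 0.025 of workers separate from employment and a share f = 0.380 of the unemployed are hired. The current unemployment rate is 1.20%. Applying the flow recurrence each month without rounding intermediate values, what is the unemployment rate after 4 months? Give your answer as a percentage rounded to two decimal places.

Unemployment rate after four months ≈ 5.55%.

With a fixed labor force, u_{t+1} = u_t + s·(1−u_t) − f·u_t = u_t·(1−s−f) + s.
Here 1−s−f = 0.595 and s = 0.025.
u_1 = 0.012000 × 0.595 + 0.025 = 0.032140.
u_2 = 0.032140 × 0.595 + 0.025 = 0.044123.
u_3 = 0.044123 × 0.595 + 0.025 = 0.051253.
u_4 = 0.051253 × 0.595 + 0.025 = 0.055496.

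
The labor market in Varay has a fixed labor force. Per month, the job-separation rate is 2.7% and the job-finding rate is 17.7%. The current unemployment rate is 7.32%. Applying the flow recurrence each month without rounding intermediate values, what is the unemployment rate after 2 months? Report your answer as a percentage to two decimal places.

Unemployment rate after two months ≈ 9.49%.

With a fixed labor force, u_{t+1} = u_t + s·(1−u_t) − f·u_t = u_t·(1−s−f) + s.
Here 1−s−f = 0.796 and s = 0.027.
u_1 = 0.073200 × 0.796 + 0.027 = 0.085267.
u_2 = 0.085267 × 0.796 + 0.027 = 0.094873.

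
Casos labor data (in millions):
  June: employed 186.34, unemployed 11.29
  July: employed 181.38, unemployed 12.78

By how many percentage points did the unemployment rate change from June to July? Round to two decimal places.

June: labor force = 186.34 + 11.29 = 197.63; u = 11.29/197.63 = 5.71%.
July: labor force = 181.38 + 12.78 = 194.16; u = 12.78/194.16 = 6.58%.
Change = 6.58% − 5.71% = +0.87 pp.

The unemployment rate changed by +0.87 percentage points.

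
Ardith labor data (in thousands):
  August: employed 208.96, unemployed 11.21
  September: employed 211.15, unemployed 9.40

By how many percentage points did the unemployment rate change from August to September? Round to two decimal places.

The unemployment rate changed by −0.83 percentage points.

August: labor force = 208.96 + 11.21 = 220.17; u = 11.21/220.17 = 5.09%.
September: labor force = 211.15 + 9.40 = 220.55; u = 9.40/220.55 = 4.26%.
Change = 4.26% − 5.09% = −0.83 pp.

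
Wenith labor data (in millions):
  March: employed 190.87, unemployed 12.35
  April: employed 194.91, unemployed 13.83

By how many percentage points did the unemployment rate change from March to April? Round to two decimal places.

The unemployment rate changed by +0.55 percentage points.

March: labor force = 190.87 + 12.35 = 203.22; u = 12.35/203.22 = 6.08%.
April: labor force = 194.91 + 13.83 = 208.74; u = 13.83/208.74 = 6.63%.
Change = 6.63% − 6.08% = +0.55 pp.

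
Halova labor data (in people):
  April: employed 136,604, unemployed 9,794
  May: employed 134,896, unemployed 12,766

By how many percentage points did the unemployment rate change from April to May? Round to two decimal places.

April: labor force = 136,604 + 9,794 = 146,398; u = 9,794/146,398 = 6.69%.
May: labor force = 134,896 + 12,766 = 147,662; u = 12,766/147,662 = 8.65%.
Change = 8.65% − 6.69% = +1.96 pp.

The unemployment rate changed by +1.96 percentage points.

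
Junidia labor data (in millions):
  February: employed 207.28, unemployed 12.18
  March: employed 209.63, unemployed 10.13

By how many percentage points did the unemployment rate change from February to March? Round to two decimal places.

The unemployment rate changed by −0.94 percentage points.

February: labor force = 207.28 + 12.18 = 219.46; u = 12.18/219.46 = 5.55%.
March: labor force = 209.63 + 10.13 = 219.76; u = 10.13/219.76 = 4.61%.
Change = 4.61% − 5.55% = −0.94 pp.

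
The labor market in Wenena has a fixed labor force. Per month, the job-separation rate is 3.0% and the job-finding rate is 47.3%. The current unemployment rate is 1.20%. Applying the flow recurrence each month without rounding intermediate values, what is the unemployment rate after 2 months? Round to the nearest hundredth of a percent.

With a fixed labor force, u_{t+1} = u_t + s·(1−u_t) − f·u_t = u_t·(1−s−f) + s.
Here 1−s−f = 0.497 and s = 0.030.
u_1 = 0.012000 × 0.497 + 0.030 = 0.035964.
u_2 = 0.035964 × 0.497 + 0.030 = 0.047874.

Unemployment rate after two months ≈ 4.79%.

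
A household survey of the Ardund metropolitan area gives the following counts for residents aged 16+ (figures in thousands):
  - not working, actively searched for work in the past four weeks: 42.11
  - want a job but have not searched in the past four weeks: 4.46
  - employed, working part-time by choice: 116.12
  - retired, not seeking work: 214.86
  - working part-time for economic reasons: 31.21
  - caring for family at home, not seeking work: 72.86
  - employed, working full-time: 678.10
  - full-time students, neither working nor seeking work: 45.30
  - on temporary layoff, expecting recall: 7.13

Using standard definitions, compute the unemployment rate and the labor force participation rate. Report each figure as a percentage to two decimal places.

Employed = 116.12 + 31.21 + 678.10 = 825.43 thousand (anyone who worked, including part-time for economic reasons, counts as employed).
Unemployed = 42.11 + 7.13 = 49.24 thousand (jobless and actively searching, or on temporary layoff).
Labor force = 825.43 + 49.24 = 874.67 thousand.
Not in labor force = 4.46 + 214.86 + 72.86 + 45.30 = 337.48 thousand (those not working and not actively searching are outside the labor force — including those who want a job but have given up searching).
Civilian working-age population = 874.67 + 337.48 = 1,212.15 thousand.
Unemployment rate = 49.24 / 874.67 = 5.63%.
Labor force participation rate = 874.67 / 1,212.15 = 72.16%.

Unemployment rate ≈ 5.63%; labor force participation rate ≈ 72.16%.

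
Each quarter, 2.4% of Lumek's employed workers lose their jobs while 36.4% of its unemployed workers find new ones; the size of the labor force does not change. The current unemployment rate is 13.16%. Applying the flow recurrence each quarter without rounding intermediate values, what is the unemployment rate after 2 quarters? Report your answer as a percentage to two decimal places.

With a fixed labor force, u_{t+1} = u_t + s·(1−u_t) − f·u_t = u_t·(1−s−f) + s.
Here 1−s−f = 0.612 and s = 0.024.
u_1 = 0.131600 × 0.612 + 0.024 = 0.104539.
u_2 = 0.104539 × 0.612 + 0.024 = 0.087978.

Unemployment rate after two quarters ≈ 8.80%.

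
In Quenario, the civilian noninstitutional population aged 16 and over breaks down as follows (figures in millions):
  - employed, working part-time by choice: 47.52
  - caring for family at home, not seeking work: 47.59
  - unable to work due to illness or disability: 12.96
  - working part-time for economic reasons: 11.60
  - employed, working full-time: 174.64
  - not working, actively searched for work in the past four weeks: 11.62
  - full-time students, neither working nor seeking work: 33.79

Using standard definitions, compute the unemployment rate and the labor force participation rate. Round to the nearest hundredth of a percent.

Unemployment rate ≈ 4.74%; labor force participation rate ≈ 72.23%.

Employed = 47.52 + 11.60 + 174.64 = 233.76 million (anyone who worked, including part-time for economic reasons, counts as employed).
Unemployed = 11.62 million.
Labor force = 233.76 + 11.62 = 245.38 million.
Not in labor force = 47.59 + 12.96 + 33.79 = 94.34 million (those not working and not actively searching are outside the labor force).
Civilian working-age population = 245.38 + 94.34 = 339.72 million.
Unemployment rate = 11.62 / 245.38 = 4.74%.
Labor force participation rate = 245.38 / 339.72 = 72.23%.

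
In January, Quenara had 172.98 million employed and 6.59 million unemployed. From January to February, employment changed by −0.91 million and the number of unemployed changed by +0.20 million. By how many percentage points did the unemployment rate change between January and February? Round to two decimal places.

January: labor force = 172.98 + 6.59 = 179.57; u = 6.59/179.57 = 3.67%.
February: labor force = 172.07 + 6.79 = 178.86; u = 6.79/178.86 = 3.80%.
Change = 3.80% − 3.67% = +0.13 pp.

The unemployment rate changed by +0.13 percentage points.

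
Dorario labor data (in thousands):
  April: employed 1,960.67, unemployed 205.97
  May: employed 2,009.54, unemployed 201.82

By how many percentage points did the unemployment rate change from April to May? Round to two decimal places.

April: labor force = 1,960.67 + 205.97 = 2,166.64; u = 205.97/2,166.64 = 9.51%.
May: labor force = 2,009.54 + 201.82 = 2,211.36; u = 201.82/2,211.36 = 9.13%.
Change = 9.13% − 9.51% = −0.38 pp.

The unemployment rate changed by −0.38 percentage points.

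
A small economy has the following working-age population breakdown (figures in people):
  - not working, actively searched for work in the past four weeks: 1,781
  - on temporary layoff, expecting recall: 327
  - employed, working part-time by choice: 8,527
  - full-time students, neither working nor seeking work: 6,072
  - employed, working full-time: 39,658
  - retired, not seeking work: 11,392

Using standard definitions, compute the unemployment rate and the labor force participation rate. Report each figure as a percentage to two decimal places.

Unemployment rate ≈ 4.19%; labor force participation rate ≈ 74.23%.

Employed = 8,527 + 39,658 = 48,185.
Unemployed = 1,781 + 327 = 2,108 (jobless and actively searching, or on temporary layoff).
Labor force = 48,185 + 2,108 = 50,293.
Not in labor force = 6,072 + 11,392 = 17,464 (those not working and not actively searching are outside the labor force).
Civilian working-age population = 50,293 + 17,464 = 67,757.
Unemployment rate = 2,108 / 50,293 = 4.19%.
Labor force participation rate = 50,293 / 67,757 = 74.23%.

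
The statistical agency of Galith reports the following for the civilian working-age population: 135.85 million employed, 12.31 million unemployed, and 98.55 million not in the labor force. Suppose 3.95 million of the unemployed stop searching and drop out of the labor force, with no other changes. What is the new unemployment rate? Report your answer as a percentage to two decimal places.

Initially, labor force = 135.85 + 12.31 = 148.16 million, so u = 12.31/148.16 = 8.31%.
After the change, unemployed and labor force both fall by 3.95 → E = 135.85, U = 8.36, labor force = 144.21 million.
New unemployment rate = 8.36 / 144.21 = 5.80%.

New unemployment rate ≈ 5.80%.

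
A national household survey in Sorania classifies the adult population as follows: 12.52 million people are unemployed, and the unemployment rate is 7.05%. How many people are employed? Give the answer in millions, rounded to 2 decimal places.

About 165.07 million are employed.

Labor force = U / u = 12.52 / 0.0705 ≈ 177.59 million.
Employed = labor force − unemployed = 177.59 − 12.52 = 165.07 million.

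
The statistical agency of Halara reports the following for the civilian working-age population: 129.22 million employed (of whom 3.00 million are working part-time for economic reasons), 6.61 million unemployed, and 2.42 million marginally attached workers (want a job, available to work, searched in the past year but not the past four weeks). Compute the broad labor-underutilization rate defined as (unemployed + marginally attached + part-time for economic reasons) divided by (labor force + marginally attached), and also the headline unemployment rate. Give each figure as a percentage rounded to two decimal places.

Labor force = 129.22 + 6.61 = 135.83 million.
Numerator = 6.61 + 2.42 + 3.00 = 12.03 million.
Denominator = 135.83 + 2.42 = 138.25 million.
Broad rate = 12.03 / 138.25 = 8.70%.
Headline unemployment rate = 6.61 / 135.83 = 4.87%.

Broad underutilization rate ≈ 8.70%; headline unemployment rate ≈ 4.87%.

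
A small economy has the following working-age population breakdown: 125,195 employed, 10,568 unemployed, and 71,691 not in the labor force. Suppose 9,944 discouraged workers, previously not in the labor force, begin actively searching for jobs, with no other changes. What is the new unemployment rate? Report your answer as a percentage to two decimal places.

New unemployment rate ≈ 14.08%.

Initially, labor force = 125,195 + 10,568 = 135,763, so u = 10,568/135,763 = 7.78%.
After the change, unemployed and labor force both rise by 9,944 → E = 125,195, U = 20,512, labor force = 145,707.
New unemployment rate = 20,512 / 145,707 = 14.08%.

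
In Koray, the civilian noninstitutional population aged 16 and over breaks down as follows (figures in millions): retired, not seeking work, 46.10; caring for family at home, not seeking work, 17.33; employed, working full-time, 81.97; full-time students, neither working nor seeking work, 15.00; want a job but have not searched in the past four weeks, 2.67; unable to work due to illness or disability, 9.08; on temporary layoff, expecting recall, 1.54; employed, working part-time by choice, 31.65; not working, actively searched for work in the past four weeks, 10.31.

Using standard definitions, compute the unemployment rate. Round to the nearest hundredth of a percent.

Unemployment rate ≈ 9.44%.

Employed = 81.97 + 31.65 = 113.62 million.
Unemployed = 1.54 + 10.31 = 11.85 million (jobless and actively searching, or on temporary layoff).
Labor force = 113.62 + 11.85 = 125.47 million.
Unemployment rate = 11.85 / 125.47 = 9.44%.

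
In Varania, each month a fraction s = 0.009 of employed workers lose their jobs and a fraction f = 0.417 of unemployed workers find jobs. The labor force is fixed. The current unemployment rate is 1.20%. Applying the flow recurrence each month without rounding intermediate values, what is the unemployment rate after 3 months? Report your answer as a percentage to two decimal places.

With a fixed labor force, u_{t+1} = u_t + s·(1−u_t) − f·u_t = u_t·(1−s−f) + s.
Here 1−s−f = 0.574 and s = 0.009.
u_1 = 0.012000 × 0.574 + 0.009 = 0.015888.
u_2 = 0.015888 × 0.574 + 0.009 = 0.018120.
u_3 = 0.018120 × 0.574 + 0.009 = 0.019401.

Unemployment rate after three months ≈ 1.94%.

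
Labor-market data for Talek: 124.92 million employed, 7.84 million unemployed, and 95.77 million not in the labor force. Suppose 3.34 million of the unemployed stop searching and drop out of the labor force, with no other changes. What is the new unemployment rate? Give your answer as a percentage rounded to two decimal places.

Initially, labor force = 124.92 + 7.84 = 132.76 million, so u = 7.84/132.76 = 5.91%.
After the change, unemployed and labor force both fall by 3.34 → E = 124.92, U = 4.50, labor force = 129.42 million.
New unemployment rate = 4.50 / 129.42 = 3.48%.

New unemployment rate ≈ 3.48%.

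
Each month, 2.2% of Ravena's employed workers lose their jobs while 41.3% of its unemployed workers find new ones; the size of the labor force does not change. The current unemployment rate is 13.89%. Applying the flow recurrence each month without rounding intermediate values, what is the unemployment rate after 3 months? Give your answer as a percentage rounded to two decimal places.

With a fixed labor force, u_{t+1} = u_t + s·(1−u_t) − f·u_t = u_t·(1−s−f) + s.
Here 1−s−f = 0.565 and s = 0.022.
u_1 = 0.138900 × 0.565 + 0.022 = 0.100478.
u_2 = 0.100478 × 0.565 + 0.022 = 0.078770.
u_3 = 0.078770 × 0.565 + 0.022 = 0.066505.

Unemployment rate after three months ≈ 6.65%.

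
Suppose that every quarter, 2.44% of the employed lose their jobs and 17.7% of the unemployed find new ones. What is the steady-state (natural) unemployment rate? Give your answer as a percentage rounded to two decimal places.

At steady state the flows balance: s·E = f·U, so U/(E+U) = s/(s+f).
u* = 2.44 / (2.44 + 17.7) = 2.44 / 20.14 = 12.12%.

Steady-state unemployment rate ≈ 12.12%.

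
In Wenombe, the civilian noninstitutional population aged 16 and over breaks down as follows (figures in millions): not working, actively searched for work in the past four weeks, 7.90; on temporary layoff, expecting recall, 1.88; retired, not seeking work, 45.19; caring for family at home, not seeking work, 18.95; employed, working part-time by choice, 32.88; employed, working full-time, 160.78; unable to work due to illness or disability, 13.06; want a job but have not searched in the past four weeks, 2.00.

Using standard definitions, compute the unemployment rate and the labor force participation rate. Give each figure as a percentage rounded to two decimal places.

Unemployment rate ≈ 4.81%; labor force participation rate ≈ 71.98%.

Employed = 32.88 + 160.78 = 193.66 million.
Unemployed = 7.90 + 1.88 = 9.78 million (jobless and actively searching, or on temporary layoff).
Labor force = 193.66 + 9.78 = 203.44 million.
Not in labor force = 45.19 + 18.95 + 13.06 + 2.00 = 79.20 million (those not working and not actively searching are outside the labor force — including those who want a job but have given up searching).
Civilian working-age population = 203.44 + 79.20 = 282.64 million.
Unemployment rate = 9.78 / 203.44 = 4.81%.
Labor force participation rate = 203.44 / 282.64 = 71.98%.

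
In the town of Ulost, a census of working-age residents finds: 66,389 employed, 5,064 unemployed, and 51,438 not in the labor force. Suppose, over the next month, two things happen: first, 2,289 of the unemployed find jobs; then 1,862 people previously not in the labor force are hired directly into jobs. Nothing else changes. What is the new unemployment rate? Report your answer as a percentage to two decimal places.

Initially, labor force = 66,389 + 5,064 = 71,453, so u = 5,064/71,453 = 7.09%.
After the first change, unemployed falls and employed rises by 2,289; labor force unchanged → E = 68,678, U = 2,775, labor force = 71,453.
After the second change, employed and labor force both rise by 1,862; unemployed unchanged → E = 70,540, U = 2,775, labor force = 73,315.
New unemployment rate = 2,775 / 73,315 = 3.79%.

New unemployment rate ≈ 3.79%.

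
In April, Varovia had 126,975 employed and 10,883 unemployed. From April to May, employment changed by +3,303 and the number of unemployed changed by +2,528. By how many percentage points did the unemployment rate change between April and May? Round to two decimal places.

April: labor force = 126,975 + 10,883 = 137,858; u = 10,883/137,858 = 7.89%.
May: labor force = 130,278 + 13,411 = 143,689; u = 13,411/143,689 = 9.33%.
Change = 9.33% − 7.89% = +1.44 pp.

The unemployment rate changed by +1.44 percentage points.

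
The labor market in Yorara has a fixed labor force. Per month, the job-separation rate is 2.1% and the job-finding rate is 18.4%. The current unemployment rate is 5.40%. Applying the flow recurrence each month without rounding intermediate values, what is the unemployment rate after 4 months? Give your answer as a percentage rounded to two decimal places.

Unemployment rate after four months ≈ 8.31%.

With a fixed labor force, u_{t+1} = u_t + s·(1−u_t) − f·u_t = u_t·(1−s−f) + s.
Here 1−s−f = 0.795 and s = 0.021.
u_1 = 0.054000 × 0.795 + 0.021 = 0.063930.
u_2 = 0.063930 × 0.795 + 0.021 = 0.071824.
u_3 = 0.071824 × 0.795 + 0.021 = 0.078100.
u_4 = 0.078100 × 0.795 + 0.021 = 0.083090.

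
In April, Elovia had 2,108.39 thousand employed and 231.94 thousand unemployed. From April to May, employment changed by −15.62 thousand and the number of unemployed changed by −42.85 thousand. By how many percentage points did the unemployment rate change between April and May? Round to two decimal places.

April: labor force = 2,108.39 + 231.94 = 2,340.33; u = 231.94/2,340.33 = 9.91%.
May: labor force = 2,092.77 + 189.09 = 2,281.86; u = 189.09/2,281.86 = 8.29%.
Change = 8.29% − 9.91% = −1.62 pp.

The unemployment rate changed by −1.62 percentage points.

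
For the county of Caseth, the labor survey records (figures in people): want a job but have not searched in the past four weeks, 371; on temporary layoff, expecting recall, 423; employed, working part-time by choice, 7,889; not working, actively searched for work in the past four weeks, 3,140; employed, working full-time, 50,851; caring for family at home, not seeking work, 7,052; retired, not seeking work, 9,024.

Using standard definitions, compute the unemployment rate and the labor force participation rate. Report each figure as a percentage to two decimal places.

Employed = 7,889 + 50,851 = 58,740.
Unemployed = 423 + 3,140 = 3,563 (jobless and actively searching, or on temporary layoff).
Labor force = 58,740 + 3,563 = 62,303.
Not in labor force = 371 + 7,052 + 9,024 = 16,447 (those not working and not actively searching are outside the labor force — including those who want a job but have given up searching).
Civilian working-age population = 62,303 + 16,447 = 78,750.
Unemployment rate = 3,563 / 62,303 = 5.72%.
Labor force participation rate = 62,303 / 78,750 = 79.11%.

Unemployment rate ≈ 5.72%; labor force participation rate ≈ 79.11%.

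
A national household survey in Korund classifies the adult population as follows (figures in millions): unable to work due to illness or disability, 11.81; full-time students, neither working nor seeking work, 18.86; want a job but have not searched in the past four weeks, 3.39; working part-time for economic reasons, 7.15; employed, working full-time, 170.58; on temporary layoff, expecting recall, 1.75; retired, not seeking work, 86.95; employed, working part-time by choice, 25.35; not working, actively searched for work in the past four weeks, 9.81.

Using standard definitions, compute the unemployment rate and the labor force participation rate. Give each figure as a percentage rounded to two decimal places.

Employed = 7.15 + 170.58 + 25.35 = 203.08 million (anyone who worked, including part-time for economic reasons, counts as employed).
Unemployed = 1.75 + 9.81 = 11.56 million (jobless and actively searching, or on temporary layoff).
Labor force = 203.08 + 11.56 = 214.64 million.
Not in labor force = 11.81 + 18.86 + 3.39 + 86.95 = 121.01 million (those not working and not actively searching are outside the labor force — including those who want a job but have given up searching).
Civilian working-age population = 214.64 + 121.01 = 335.65 million.
Unemployment rate = 11.56 / 214.64 = 5.39%.
Labor force participation rate = 214.64 / 335.65 = 63.95%.

Unemployment rate ≈ 5.39%; labor force participation rate ≈ 63.95%.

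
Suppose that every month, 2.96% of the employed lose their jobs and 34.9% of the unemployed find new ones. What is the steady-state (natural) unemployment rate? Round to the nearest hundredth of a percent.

At steady state the flows balance: s·E = f·U, so U/(E+U) = s/(s+f).
u* = 2.96 / (2.96 + 34.9) = 2.96 / 37.86 = 7.82%.

Steady-state unemployment rate ≈ 7.82%.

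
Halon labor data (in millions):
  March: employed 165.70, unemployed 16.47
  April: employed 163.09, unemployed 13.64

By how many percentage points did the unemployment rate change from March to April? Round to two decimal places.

March: labor force = 165.70 + 16.47 = 182.17; u = 16.47/182.17 = 9.04%.
April: labor force = 163.09 + 13.64 = 176.73; u = 13.64/176.73 = 7.72%.
Change = 7.72% − 9.04% = −1.32 pp.

The unemployment rate changed by −1.32 percentage points.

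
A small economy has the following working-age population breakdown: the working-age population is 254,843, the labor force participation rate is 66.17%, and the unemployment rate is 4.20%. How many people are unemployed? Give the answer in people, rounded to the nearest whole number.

About 7,082 are unemployed.

Labor force = 0.6617 × 254,843 = 168,630.
Unemployed = 0.0420 × 168,630 ≈ 7,082.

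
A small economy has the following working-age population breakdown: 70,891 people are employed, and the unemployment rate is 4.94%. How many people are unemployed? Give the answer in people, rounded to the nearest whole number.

About 3,684 are unemployed.

Let U be the number unemployed. The labor force is E + U, and U/(E+U) = 0.0494.
So U = 0.0494 × 70,891 / (1 − 0.0494) = 3502.02 / 0.9506 ≈ 3,684.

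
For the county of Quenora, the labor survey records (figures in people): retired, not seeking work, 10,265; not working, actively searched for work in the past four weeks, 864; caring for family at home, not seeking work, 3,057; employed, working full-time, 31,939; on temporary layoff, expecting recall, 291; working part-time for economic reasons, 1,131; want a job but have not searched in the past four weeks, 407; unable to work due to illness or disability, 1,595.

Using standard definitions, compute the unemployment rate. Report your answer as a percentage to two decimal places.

Unemployment rate ≈ 3.37%.

Employed = 31,939 + 1,131 = 33,070 (anyone who worked, including part-time for economic reasons, counts as employed).
Unemployed = 864 + 291 = 1,155 (jobless and actively searching, or on temporary layoff).
Labor force = 33,070 + 1,155 = 34,225.
Unemployment rate = 1,155 / 34,225 = 3.37%.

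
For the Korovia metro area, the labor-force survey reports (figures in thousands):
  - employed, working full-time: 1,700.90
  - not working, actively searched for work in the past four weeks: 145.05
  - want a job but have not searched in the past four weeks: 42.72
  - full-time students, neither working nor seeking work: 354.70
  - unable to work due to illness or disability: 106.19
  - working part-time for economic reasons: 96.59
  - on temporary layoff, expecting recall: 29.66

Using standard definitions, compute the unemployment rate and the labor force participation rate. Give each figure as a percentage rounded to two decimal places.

Unemployment rate ≈ 8.86%; labor force participation rate ≈ 79.66%.

Employed = 1,700.90 + 96.59 = 1,797.49 thousand (anyone who worked, including part-time for economic reasons, counts as employed).
Unemployed = 145.05 + 29.66 = 174.71 thousand (jobless and actively searching, or on temporary layoff).
Labor force = 1,797.49 + 174.71 = 1,972.20 thousand.
Not in labor force = 42.72 + 354.70 + 106.19 = 503.61 thousand (those not working and not actively searching are outside the labor force — including those who want a job but have given up searching).
Civilian working-age population = 1,972.20 + 503.61 = 2,475.81 thousand.
Unemployment rate = 174.71 / 1,972.20 = 8.86%.
Labor force participation rate = 1,972.20 / 2,475.81 = 79.66%.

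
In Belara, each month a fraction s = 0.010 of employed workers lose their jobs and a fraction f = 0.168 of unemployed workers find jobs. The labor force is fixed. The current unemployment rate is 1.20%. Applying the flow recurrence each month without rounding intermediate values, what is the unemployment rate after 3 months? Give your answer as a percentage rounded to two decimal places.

Unemployment rate after three months ≈ 3.16%.

With a fixed labor force, u_{t+1} = u_t + s·(1−u_t) − f·u_t = u_t·(1−s−f) + s.
Here 1−s−f = 0.822 and s = 0.010.
u_1 = 0.012000 × 0.822 + 0.010 = 0.019864.
u_2 = 0.019864 × 0.822 + 0.010 = 0.026328.
u_3 = 0.026328 × 0.822 + 0.010 = 0.031642.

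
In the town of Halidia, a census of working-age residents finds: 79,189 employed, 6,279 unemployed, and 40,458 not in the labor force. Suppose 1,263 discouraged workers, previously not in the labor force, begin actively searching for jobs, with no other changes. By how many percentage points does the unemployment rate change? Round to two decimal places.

Initially, labor force = 79,189 + 6,279 = 85,468, so u = 6,279/85,468 = 7.35%.
After the change, unemployed and labor force both rise by 1,263 → E = 79,189, U = 7,542, labor force = 86,731.
New unemployment rate = 7,542 / 86,731 = 8.70%.
Change = 8.70% − 7.35% = +1.35 percentage points.

The unemployment rate changes by +1.35 percentage points.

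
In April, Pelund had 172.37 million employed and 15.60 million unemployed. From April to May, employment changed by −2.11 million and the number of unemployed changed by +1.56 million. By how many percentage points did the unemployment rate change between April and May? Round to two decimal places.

The unemployment rate changed by +0.86 percentage points.

April: labor force = 172.37 + 15.60 = 187.97; u = 15.60/187.97 = 8.30%.
May: labor force = 170.26 + 17.16 = 187.42; u = 17.16/187.42 = 9.16%.
Change = 9.16% − 8.30% = +0.86 pp.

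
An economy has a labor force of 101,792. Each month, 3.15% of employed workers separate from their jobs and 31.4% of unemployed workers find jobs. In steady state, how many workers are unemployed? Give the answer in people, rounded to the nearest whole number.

About 9,281 are unemployed in steady state.

Steady-state unemployment rate u* = s/(s+f) = 3.15/(3.15+31.4) = 0.091172.
Unemployed = u* × labor force = 0.091172 × 101,792 ≈ 9,281.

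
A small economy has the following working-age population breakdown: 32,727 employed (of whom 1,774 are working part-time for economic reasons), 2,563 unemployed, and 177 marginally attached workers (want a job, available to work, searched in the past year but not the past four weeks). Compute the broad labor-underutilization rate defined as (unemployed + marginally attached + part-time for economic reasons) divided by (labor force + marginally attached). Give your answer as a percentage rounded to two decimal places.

Broad underutilization rate ≈ 12.73%.

Labor force = 32,727 + 2,563 = 35,290.
Numerator = 2,563 + 177 + 1,774 = 4,514.
Denominator = 35,290 + 177 = 35,467.
Broad rate = 4,514 / 35,467 = 12.73%.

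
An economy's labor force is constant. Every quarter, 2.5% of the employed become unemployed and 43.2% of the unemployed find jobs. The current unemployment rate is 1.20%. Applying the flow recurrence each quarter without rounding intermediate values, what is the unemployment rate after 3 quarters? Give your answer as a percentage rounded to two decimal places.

With a fixed labor force, u_{t+1} = u_t + s·(1−u_t) − f·u_t = u_t·(1−s−f) + s.
Here 1−s−f = 0.543 and s = 0.025.
u_1 = 0.012000 × 0.543 + 0.025 = 0.031516.
u_2 = 0.031516 × 0.543 + 0.025 = 0.042113.
u_3 = 0.042113 × 0.543 + 0.025 = 0.047867.

Unemployment rate after three quarters ≈ 4.79%.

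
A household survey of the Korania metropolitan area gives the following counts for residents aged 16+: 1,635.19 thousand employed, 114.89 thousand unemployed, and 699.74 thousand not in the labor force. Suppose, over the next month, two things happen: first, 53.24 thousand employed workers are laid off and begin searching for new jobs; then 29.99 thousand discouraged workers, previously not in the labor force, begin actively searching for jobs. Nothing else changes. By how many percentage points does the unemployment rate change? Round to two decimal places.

The unemployment rate changes by +4.57 percentage points.

Initially, labor force = 1,635.19 + 114.89 = 1,750.08 thousand, so u = 114.89/1,750.08 = 6.56%.
After the first change, employed falls and unemployed rises by 53.24; labor force unchanged → E = 1,581.95, U = 168.13, labor force = 1,750.08 thousand.
After the second change, unemployed and labor force both rise by 29.99 → E = 1,581.95, U = 198.12, labor force = 1,780.07 thousand.
New unemployment rate = 198.12 / 1,780.07 = 11.13%.
Change = 11.13% − 6.56% = +4.57 percentage points.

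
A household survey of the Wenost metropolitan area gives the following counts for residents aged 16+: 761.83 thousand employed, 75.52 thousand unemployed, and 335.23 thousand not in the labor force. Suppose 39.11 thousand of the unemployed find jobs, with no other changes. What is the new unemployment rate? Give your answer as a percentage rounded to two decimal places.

Initially, labor force = 761.83 + 75.52 = 837.35 thousand, so u = 75.52/837.35 = 9.02%.
After the change, unemployed falls and employed rises by 39.11; labor force unchanged → E = 800.94, U = 36.41, labor force = 837.35 thousand.
New unemployment rate = 36.41 / 837.35 = 4.35%.

New unemployment rate ≈ 4.35%.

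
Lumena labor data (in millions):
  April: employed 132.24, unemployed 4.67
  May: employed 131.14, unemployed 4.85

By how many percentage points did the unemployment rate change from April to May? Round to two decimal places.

April: labor force = 132.24 + 4.67 = 136.91; u = 4.67/136.91 = 3.41%.
May: labor force = 131.14 + 4.85 = 135.99; u = 4.85/135.99 = 3.57%.
Change = 3.57% − 3.41% = +0.16 pp.

The unemployment rate changed by +0.16 percentage points.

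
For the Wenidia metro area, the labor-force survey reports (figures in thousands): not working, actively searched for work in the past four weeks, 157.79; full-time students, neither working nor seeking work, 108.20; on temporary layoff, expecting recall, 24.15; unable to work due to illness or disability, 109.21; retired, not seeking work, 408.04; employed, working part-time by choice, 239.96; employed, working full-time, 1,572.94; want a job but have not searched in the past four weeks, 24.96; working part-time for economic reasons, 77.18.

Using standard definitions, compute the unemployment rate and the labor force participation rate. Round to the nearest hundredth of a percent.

Unemployment rate ≈ 8.78%; labor force participation rate ≈ 76.11%.

Employed = 239.96 + 1,572.94 + 77.18 = 1,890.08 thousand (anyone who worked, including part-time for economic reasons, counts as employed).
Unemployed = 157.79 + 24.15 = 181.94 thousand (jobless and actively searching, or on temporary layoff).
Labor force = 1,890.08 + 181.94 = 2,072.02 thousand.
Not in labor force = 108.20 + 109.21 + 408.04 + 24.96 = 650.41 thousand (those not working and not actively searching are outside the labor force — including those who want a job but have given up searching).
Civilian working-age population = 2,072.02 + 650.41 = 2,722.43 thousand.
Unemployment rate = 181.94 / 2,072.02 = 8.78%.
Labor force participation rate = 2,072.02 / 2,722.43 = 76.11%.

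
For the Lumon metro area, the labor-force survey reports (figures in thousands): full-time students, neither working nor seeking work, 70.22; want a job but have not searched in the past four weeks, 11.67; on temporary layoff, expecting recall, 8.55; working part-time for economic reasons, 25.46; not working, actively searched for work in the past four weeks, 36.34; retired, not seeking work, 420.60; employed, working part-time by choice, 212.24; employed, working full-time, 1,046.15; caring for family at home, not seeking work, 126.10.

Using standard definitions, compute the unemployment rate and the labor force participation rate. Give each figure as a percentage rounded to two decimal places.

Employed = 25.46 + 212.24 + 1,046.15 = 1,283.85 thousand (anyone who worked, including part-time for economic reasons, counts as employed).
Unemployed = 8.55 + 36.34 = 44.89 thousand (jobless and actively searching, or on temporary layoff).
Labor force = 1,283.85 + 44.89 = 1,328.74 thousand.
Not in labor force = 70.22 + 11.67 + 420.60 + 126.10 = 628.59 thousand (those not working and not actively searching are outside the labor force — including those who want a job but have given up searching).
Civilian working-age population = 1,328.74 + 628.59 = 1,957.33 thousand.
Unemployment rate = 44.89 / 1,328.74 = 3.38%.
Labor force participation rate = 1,328.74 / 1,957.33 = 67.89%.

Unemployment rate ≈ 3.38%; labor force participation rate ≈ 67.89%.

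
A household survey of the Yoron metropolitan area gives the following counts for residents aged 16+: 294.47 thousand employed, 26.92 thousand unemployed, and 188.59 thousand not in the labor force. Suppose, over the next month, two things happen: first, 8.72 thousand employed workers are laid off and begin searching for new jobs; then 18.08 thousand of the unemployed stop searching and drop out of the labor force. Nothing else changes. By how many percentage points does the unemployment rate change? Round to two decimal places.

Initially, labor force = 294.47 + 26.92 = 321.39 thousand, so u = 26.92/321.39 = 8.38%.
After the first change, employed falls and unemployed rises by 8.72; labor force unchanged → E = 285.75, U = 35.64, labor force = 321.39 thousand.
After the second change, unemployed and labor force both fall by 18.08 → E = 285.75, U = 17.56, labor force = 303.31 thousand.
New unemployment rate = 17.56 / 303.31 = 5.79%.
Change = 5.79% − 8.38% = −2.59 percentage points.

The unemployment rate changes by −2.59 percentage points.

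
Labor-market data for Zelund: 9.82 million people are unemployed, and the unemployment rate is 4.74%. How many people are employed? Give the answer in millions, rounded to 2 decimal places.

About 197.35 million are employed.

Labor force = U / u = 9.82 / 0.0474 ≈ 207.17 million.
Employed = labor force − unemployed = 207.17 − 9.82 = 197.35 million.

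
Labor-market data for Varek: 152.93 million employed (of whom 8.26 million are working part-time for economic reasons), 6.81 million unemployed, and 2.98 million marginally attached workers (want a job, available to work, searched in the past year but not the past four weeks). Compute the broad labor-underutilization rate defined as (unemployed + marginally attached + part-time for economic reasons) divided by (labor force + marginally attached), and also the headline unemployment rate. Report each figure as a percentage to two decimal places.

Broad underutilization rate ≈ 11.09%; headline unemployment rate ≈ 4.26%.

Labor force = 152.93 + 6.81 = 159.74 million.
Numerator = 6.81 + 2.98 + 8.26 = 18.05 million.
Denominator = 159.74 + 2.98 = 162.72 million.
Broad rate = 18.05 / 162.72 = 11.09%.
Headline unemployment rate = 6.81 / 159.74 = 4.26%.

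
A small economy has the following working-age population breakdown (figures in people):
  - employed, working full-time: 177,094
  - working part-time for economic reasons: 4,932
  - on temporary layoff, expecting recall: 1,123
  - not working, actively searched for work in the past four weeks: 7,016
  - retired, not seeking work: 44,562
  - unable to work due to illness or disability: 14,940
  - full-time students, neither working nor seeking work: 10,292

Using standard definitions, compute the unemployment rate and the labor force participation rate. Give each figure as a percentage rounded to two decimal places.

Unemployment rate ≈ 4.28%; labor force participation rate ≈ 73.15%.

Employed = 177,094 + 4,932 = 182,026 (anyone who worked, including part-time for economic reasons, counts as employed).
Unemployed = 1,123 + 7,016 = 8,139 (jobless and actively searching, or on temporary layoff).
Labor force = 182,026 + 8,139 = 190,165.
Not in labor force = 44,562 + 14,940 + 10,292 = 69,794 (those not working and not actively searching are outside the labor force).
Civilian working-age population = 190,165 + 69,794 = 259,959.
Unemployment rate = 8,139 / 190,165 = 4.28%.
Labor force participation rate = 190,165 / 259,959 = 73.15%.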